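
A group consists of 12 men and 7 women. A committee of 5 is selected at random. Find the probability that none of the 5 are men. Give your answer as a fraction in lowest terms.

7/3876

There are C(19,5) = 11628 possible selections.
Selections with no men (all women): C(7,5) = 21.
Probability = 21/11628 = 7/3876.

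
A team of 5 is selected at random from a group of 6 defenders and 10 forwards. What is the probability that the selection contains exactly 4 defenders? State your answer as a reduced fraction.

25/728

There are C(16,5) = 4368 ways to choose 5 from 16.
Selections with exactly 4 defenders: choose 4 of the 6 defenders and 1 of the 10 forwards, C(6,4)·C(10,1) = 15·10 = 150.
Probability = 150/4368 = 25/728.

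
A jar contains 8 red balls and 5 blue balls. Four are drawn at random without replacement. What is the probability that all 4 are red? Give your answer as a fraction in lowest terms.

14/143

There are C(13,4) = 715 possible selections.
Selections with all red: C(8,4) = 70.
Probability = 70/715 = 14/143.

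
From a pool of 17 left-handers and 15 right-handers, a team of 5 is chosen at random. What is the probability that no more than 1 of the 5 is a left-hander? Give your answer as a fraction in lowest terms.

117/899

There are C(32,5) = 201376 ways to choose the 5.
Favorable selections (no more than 1 left-hander): C(17,0)·C(15,5) + C(17,1)·C(15,4) = 3003 + 23205 = 26208.
Probability = 26208/201376 = 117/899.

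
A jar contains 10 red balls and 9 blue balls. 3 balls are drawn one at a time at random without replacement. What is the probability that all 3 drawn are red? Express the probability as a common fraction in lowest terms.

Multiply the conditional probabilities at each draw: 10/19 · 9/18 · 8/17 = 720/5814 = 40/323.

40/323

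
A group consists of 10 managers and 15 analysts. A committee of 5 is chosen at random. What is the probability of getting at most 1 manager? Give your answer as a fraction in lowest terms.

793/2530

There are C(25,5) = 53130 ways to choose the 5.
Favorable selections (at most 1 manager): C(10,0)·C(15,5) + C(10,1)·C(15,4) = 3003 + 13650 = 16653.
Probability = 16653/53130 = 793/2530.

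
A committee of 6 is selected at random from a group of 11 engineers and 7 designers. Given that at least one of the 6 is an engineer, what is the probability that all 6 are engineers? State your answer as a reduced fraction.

6/241

Work in counts. Selections with at least one engineer: C(18,6) − C(7,6) = 18564 − 7 = 18557.
Of those, selections where all 6 are engineers: C(11,6) = 462.
Conditional probability = 462/18557 = 6/241.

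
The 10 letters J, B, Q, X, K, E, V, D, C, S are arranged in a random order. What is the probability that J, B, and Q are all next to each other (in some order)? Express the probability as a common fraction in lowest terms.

1/15

There are 10! = 3628800 arrangements.
Treat the three as one block: 8! placements × 3! orders within the block = 40320·6 = 241920.
Probability = 241920/3628800 = 1/15.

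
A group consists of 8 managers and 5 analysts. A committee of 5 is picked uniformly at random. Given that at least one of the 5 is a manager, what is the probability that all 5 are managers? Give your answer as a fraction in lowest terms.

28/643

Work in counts. Selections with at least one manager: C(13,5) − C(5,5) = 1287 − 1 = 1286.
Of those, selections where all 5 are managers: C(8,5) = 56.
Conditional probability = 56/1286 = 28/643.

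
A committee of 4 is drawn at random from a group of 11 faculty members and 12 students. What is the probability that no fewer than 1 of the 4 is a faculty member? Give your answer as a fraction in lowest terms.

152/161

Total selections: C(23,4) = 8855.
The complement is all 4 are students: C(12,4) = 495.
Probability = 1 − 495/8855 = 8360/8855 = 152/161.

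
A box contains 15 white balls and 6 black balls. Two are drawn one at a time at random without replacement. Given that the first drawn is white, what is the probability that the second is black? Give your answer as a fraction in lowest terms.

3/10

After removing one white, 20 remain: 14 white and 6 black.
So the probability the next is black is 6/20 = 3/10.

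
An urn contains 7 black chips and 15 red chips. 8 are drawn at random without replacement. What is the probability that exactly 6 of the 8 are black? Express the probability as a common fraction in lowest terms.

49/21318

There are C(22,8) = 319770 ways to choose 8 from 22.
Selections with exactly 6 black: choose 6 of the 7 black and 2 of the 15 red, C(7,6)·C(15,2) = 7·105 = 735.
Probability = 735/319770 = 49/21318.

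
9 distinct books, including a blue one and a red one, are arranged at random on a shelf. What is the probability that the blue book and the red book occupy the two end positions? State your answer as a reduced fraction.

1/36

There are 9! = 362880 arrangements.
Place the blue book and the red book at the ends in 2 ways, arrange the remaining 7 in 7! = 5040 ways: 2·5040 = 10080.
Probability = 10080/362880 = 1/36.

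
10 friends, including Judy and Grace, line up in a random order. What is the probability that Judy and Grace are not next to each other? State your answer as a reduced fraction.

4/5

There are 10! = 3628800 arrangements.
Arrangements with Judy and Grace adjacent: 2·9! = 725760.
So not adjacent: 3628800 − 725760 = 2903040, probability 2903040/3628800 = 4/5.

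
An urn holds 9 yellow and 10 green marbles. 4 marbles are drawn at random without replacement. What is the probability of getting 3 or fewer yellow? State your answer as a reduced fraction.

There are C(19,4) = 3876 ways to choose the 4.
The complement is exactly 4 yellow: C(9,4)·C(10,0) = 126.
Probability = 1 − 126/3876 = 3750/3876 = 625/646.

625/646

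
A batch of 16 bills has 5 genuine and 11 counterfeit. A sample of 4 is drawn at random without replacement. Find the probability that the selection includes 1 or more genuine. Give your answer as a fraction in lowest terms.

149/182

Total selections: C(16,4) = 1820.
The complement is all 4 are counterfeit: C(11,4) = 330.
Probability = 1 − 330/1820 = 1490/1820 = 149/182.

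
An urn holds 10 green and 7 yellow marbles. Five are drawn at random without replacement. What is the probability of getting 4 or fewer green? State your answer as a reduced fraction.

212/221

There are C(17,5) = 6188 ways to choose the 5.
Favorable selections (4 or fewer green): C(10,0)·C(7,5) + C(10,1)·C(7,4) + C(10,2)·C(7,3) + C(10,3)·C(7,2) + C(10,4)·C(7,1) = 21 + 350 + 1575 + 2520 + 1470 = 5936.
Probability = 5936/6188 = 212/221.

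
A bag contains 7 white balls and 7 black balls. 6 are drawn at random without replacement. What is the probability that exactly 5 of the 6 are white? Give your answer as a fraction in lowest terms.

There are C(14,6) = 3003 ways to choose 6 from 14.
Selections with exactly 5 white: choose 5 of the 7 white and 1 of the 7 black, C(7,5)·C(7,1) = 21·7 = 147.
Probability = 147/3003 = 7/143.

7/143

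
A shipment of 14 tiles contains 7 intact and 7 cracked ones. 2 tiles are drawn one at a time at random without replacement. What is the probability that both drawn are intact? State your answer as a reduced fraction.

Multiply the conditional probabilities at each draw: 7/14 · 6/13 = 42/182 = 3/13.

3/13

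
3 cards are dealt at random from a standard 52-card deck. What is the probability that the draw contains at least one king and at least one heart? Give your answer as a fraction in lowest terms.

33/260

There are C(52,3) = 22100 possible draws.
By inclusion-exclusion on the complements, draws missing all kings or all hearts: C(48,3) + C(39,3) − C(36,3) = 17296 + 9139 − 7140 = 19295.
So draws with at least one of each: 22100 − 19295 = 2805, probability 2805/22100 = 33/260.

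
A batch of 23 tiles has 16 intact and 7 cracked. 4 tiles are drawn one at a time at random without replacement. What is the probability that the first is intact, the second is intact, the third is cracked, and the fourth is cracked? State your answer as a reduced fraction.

Multiply the conditional probabilities at each draw: 16/23 · 15/22 · 7/21 · 6/20 = 10080/212520 = 12/253.

12/253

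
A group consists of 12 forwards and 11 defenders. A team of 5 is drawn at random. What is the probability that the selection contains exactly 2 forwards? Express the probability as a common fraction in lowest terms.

990/3059

Total number of selections: C(23,5) = 33649.
Selections with exactly 2 forwards: choose 2 of the 12 forwards and 3 of the 11 defenders, C(12,2)·C(11,3) = 66·165 = 10890.
Probability = 10890/33649 = 990/3059.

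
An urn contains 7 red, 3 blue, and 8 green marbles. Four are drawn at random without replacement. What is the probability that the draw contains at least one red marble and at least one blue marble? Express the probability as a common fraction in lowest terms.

287/612

There are C(18,4) = 3060 possible draws.
By inclusion-exclusion on the complements, draws missing all red or all blue: C(11,4) + C(15,4) − C(8,4) = 330 + 1365 − 70 = 1625.
So draws with at least one of each: 3060 − 1625 = 1435, probability 1435/3060 = 287/612.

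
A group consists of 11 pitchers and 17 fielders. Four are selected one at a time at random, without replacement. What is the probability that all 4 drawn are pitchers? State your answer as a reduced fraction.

22/1365

Multiply the conditional probabilities at each draw: 11/28 · 10/27 · 9/26 · 8/25 = 7920/491400 = 22/1365.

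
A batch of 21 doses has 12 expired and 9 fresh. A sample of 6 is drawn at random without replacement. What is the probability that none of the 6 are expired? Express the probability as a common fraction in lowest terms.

1/646

There are C(21,6) = 54264 possible selections.
Selections with no expired (all fresh): C(9,6) = 84.
Probability = 84/54264 = 1/646.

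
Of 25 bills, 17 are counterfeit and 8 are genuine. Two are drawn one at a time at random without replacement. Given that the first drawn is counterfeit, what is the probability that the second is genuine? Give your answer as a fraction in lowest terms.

After removing one counterfeit, 24 remain: 16 counterfeit and 8 genuine.
So the probability the next is genuine is 8/24 = 1/3.

1/3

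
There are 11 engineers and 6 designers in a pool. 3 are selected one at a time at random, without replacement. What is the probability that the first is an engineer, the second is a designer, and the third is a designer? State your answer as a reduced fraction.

11/136

Multiply the conditional probabilities at each draw: 11/17 · 6/16 · 5/15 = 330/4080 = 11/136.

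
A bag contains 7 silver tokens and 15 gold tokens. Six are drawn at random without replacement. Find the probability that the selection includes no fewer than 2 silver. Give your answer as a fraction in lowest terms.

631/969

There are C(22,6) = 74613 ways to choose the 6.
Count the complement (fewer than 2 silver): C(7,0)·C(15,6) + C(7,1)·C(15,5) = 5005 + 21021 = 26026.
Probability = 1 − 26026/74613 = 48587/74613 = 631/969.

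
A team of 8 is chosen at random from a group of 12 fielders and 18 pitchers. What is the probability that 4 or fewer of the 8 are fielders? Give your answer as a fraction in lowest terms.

There are C(30,8) = 5852925 ways to choose the 8.
Favorable selections (4 or fewer fielders): C(12,0)·C(18,8) + C(12,1)·C(18,7) + C(12,2)·C(18,6) + C(12,3)·C(18,5) + C(12,4)·C(18,4) = 43758 + 381888 + 1225224 + 1884960 + 1514700 = 5050530.
Probability = 5050530/5852925 = 112234/130065.

112234/130065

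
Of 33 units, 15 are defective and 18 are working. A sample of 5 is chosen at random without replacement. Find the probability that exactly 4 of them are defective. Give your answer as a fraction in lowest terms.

4095/39556

The sample space is all 5-subsets of the 33: C(33,5) = 237336.
Selections with exactly 4 defective: choose 4 of the 15 defective and 1 of the 18 working, C(15,4)·C(18,1) = 1365·18 = 24570.
Probability = 24570/237336 = 4095/39556.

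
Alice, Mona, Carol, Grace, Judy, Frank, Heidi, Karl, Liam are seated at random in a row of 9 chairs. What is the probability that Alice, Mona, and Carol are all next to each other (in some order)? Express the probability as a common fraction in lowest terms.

There are 9! = 362880 arrangements.
Treat the three as one block: 7! placements × 3! orders within the block = 5040·6 = 30240.
Probability = 30240/362880 = 1/12.

1/12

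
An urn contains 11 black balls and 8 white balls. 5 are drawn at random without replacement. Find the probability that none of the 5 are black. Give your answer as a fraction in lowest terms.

14/2907

There are C(19,5) = 11628 possible selections.
Selections with no black (all white): C(8,5) = 56.
Probability = 56/11628 = 14/2907.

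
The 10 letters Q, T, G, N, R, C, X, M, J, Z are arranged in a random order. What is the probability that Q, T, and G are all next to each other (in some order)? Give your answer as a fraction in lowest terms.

1/15

There are 10! = 3628800 arrangements.
Treat the three as one block: 8! placements × 3! orders within the block = 40320·6 = 241920.
Probability = 241920/3628800 = 1/15.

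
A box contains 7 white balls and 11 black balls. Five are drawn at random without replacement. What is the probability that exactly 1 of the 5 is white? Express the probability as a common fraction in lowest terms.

55/204

There are C(18,5) = 8568 ways to choose 5 from 18.
Selections with exactly 1 white: choose 1 of the 7 white and 4 of the 11 black, C(7,1)·C(11,4) = 7·330 = 2310.
Probability = 2310/8568 = 55/204.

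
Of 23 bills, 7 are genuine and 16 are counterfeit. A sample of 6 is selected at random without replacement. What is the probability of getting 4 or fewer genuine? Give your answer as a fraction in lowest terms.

14372/14421

Total selections: C(23,6) = 100947.
Count the complement (more than 4 genuine): C(7,5)·C(16,1) + C(7,6)·C(16,0) = 336 + 7 = 343.
Probability = 1 − 343/100947 = 100604/100947 = 14372/14421.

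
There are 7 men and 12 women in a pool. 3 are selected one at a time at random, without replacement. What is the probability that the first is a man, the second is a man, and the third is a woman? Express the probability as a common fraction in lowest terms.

28/323

Multiply the conditional probabilities at each draw: 7/19 · 6/18 · 12/17 = 504/5814 = 28/323.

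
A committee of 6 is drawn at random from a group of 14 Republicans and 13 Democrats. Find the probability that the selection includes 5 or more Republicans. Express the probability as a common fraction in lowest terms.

There are C(27,6) = 296010 ways to choose the 6.
Favorable selections (5 or more Republicans): C(14,5)·C(13,1) + C(14,6)·C(13,0) = 26026 + 3003 = 29029.
Probability = 29029/296010 = 203/2070.

203/2070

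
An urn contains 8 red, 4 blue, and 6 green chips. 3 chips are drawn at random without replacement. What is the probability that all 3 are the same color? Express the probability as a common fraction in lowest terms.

5/51

There are C(18,3) = 816 ways to draw 3 chips.
All same color: C(8,3) + C(4,3) + C(6,3) = 56 + 4 + 20 = 80.
Probability = 80/816 = 5/51.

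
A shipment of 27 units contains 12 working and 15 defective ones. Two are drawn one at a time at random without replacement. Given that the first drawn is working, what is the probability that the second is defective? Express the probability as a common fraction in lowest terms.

After removing one working, 26 remain: 11 working and 15 defective.
So the probability the next is defective is 15/26.

15/26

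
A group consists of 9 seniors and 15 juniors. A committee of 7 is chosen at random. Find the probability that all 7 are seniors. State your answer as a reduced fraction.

There are C(24,7) = 346104 possible selections.
Selections with all seniors: C(9,7) = 36.
Probability = 36/346104 = 1/9614.

1/9614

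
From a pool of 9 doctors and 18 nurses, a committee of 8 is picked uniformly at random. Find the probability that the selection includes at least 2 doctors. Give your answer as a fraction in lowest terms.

Total selections: C(27,8) = 2220075.
Favorable selections (at least 2 doctors): C(9,2)·C(18,6) + C(9,3)·C(18,5) + C(9,4)·C(18,4) + C(9,5)·C(18,3) + C(9,6)·C(18,2) + C(9,7)·C(18,1) + C(9,8)·C(18,0) = 668304 + 719712 + 385560 + 102816 + 12852 + 648 + 9 = 1889901.
Probability = 1889901/2220075 = 16153/18975.

16153/18975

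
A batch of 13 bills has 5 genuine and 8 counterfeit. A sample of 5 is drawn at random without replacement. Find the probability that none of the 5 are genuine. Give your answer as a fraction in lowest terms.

There are C(13,5) = 1287 possible selections.
Selections with no genuine (all counterfeit): C(8,5) = 56.
Probability = 56/1287.

56/1287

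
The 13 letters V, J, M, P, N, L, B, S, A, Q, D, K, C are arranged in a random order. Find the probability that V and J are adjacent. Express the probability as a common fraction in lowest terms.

2/13

There are 13! = 6227020800 arrangements.
Treat V and J as a block: 12! arrangements of the blocks × 2 orders within the block = 2·479001600 = 958003200.
Probability = 958003200/6227020800 = 2/13.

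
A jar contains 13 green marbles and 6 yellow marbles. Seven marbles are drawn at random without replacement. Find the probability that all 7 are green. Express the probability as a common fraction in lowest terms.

There are C(19,7) = 50388 possible selections.
Selections with all green: C(13,7) = 1716.
Probability = 1716/50388 = 11/323.

11/323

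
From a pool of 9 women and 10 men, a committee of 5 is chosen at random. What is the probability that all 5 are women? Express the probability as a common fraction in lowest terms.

7/646

There are C(19,5) = 11628 possible selections.
Selections with all women: C(9,5) = 126.
Probability = 126/11628 = 7/646.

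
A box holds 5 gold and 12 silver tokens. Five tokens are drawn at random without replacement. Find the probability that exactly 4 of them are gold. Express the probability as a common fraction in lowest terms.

Total number of selections: C(17,5) = 6188.
Selections with exactly 4 gold: choose 4 of the 5 gold and 1 of the 12 silver, C(5,4)·C(12,1) = 5·12 = 60.
Probability = 60/6188 = 15/1547.

15/1547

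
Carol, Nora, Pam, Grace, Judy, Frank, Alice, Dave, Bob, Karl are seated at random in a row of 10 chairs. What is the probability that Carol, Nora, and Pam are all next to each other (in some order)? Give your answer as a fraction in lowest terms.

1/15

There are 10! = 3628800 arrangements.
Treat the three as one block: 8! placements × 3! orders within the block = 40320·6 = 241920.
Probability = 241920/3628800 = 1/15.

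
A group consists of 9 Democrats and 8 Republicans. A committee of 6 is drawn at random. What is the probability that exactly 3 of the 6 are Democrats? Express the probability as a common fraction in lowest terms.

The sample space is all 6-subsets of the 17: C(17,6) = 12376.
Selections with exactly 3 Democrats: choose 3 of the 9 Democrats and 3 of the 8 Republicans, C(9,3)·C(8,3) = 84·56 = 4704.
Probability = 4704/12376 = 84/221.

84/221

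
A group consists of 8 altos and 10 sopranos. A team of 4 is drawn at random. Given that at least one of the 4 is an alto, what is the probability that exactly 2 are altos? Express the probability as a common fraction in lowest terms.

42/95

Work in counts. Selections with at least one alto: C(18,4) − C(10,4) = 3060 − 210 = 2850.
Of those, selections where exactly 2 are altos: C(8,2)·C(10,2) = 28·45 = 1260.
Conditional probability = 1260/2850 = 42/95.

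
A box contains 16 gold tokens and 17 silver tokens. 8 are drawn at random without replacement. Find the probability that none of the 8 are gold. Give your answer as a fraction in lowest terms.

85/48546

There are C(33,8) = 13884156 possible selections.
Selections with no gold (all silver): C(17,8) = 24310.
Probability = 24310/13884156 = 85/48546.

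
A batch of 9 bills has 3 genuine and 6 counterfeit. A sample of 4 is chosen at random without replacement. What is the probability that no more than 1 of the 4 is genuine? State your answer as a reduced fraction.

25/42

There are C(9,4) = 126 ways to choose the 4.
Favorable selections (no more than 1 genuine): C(3,0)·C(6,4) + C(3,1)·C(6,3) = 15 + 60 = 75.
Probability = 75/126 = 25/42.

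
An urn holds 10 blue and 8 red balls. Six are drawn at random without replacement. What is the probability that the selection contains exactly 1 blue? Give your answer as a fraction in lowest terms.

The sample space is all 6-subsets of the 18: C(18,6) = 18564.
Selections with exactly 1 blue: choose 1 of the 10 blue and 5 of the 8 red, C(10,1)·C(8,5) = 10·56 = 560.
Probability = 560/18564 = 20/663.

20/663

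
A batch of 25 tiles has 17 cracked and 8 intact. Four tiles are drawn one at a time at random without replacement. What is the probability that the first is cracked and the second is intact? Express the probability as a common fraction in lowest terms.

17/75

Multiply the conditional probabilities at each draw: 17/25 · 8/24 = 136/600 = 17/75.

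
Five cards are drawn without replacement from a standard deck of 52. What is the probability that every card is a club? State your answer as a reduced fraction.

33/66640

There are C(52,5) = 2598960 possible 5-card hands.
Hands that are all clubs: C(13,5) = 1287.
Probability = 1287/2598960 = 33/66640.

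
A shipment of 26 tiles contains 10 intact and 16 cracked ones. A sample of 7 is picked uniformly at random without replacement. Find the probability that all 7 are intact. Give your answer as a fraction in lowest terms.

3/16445

There are C(26,7) = 657800 possible selections.
Selections with all intact: C(10,7) = 120.
Probability = 120/657800 = 3/16445.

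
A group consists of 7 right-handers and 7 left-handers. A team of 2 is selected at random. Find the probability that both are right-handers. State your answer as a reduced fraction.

There are C(14,2) = 91 possible selections.
Selections with all right-handers: C(7,2) = 21.
Probability = 21/91 = 3/13.

3/13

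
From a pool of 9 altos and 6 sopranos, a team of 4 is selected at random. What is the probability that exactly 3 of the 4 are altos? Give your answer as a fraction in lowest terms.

24/65

The sample space is all 4-subsets of the 15: C(15,4) = 1365.
Selections with exactly 3 altos: choose 3 of the 9 altos and 1 of the 6 sopranos, C(9,3)·C(6,1) = 84·6 = 504.
Probability = 504/1365 = 24/65.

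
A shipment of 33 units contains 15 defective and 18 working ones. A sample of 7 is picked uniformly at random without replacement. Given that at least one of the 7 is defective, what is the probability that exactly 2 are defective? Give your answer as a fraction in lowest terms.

12495/58892

Work in counts. Selections with at least one defective: C(33,7) − C(18,7) = 4272048 − 31824 = 4240224.
Of those, selections where exactly 2 are defective: C(15,2)·C(18,5) = 105·8568 = 899640.
Conditional probability = 899640/4240224 = 12495/58892.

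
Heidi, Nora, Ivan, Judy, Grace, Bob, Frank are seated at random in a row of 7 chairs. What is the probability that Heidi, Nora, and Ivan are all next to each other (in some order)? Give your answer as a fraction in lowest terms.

1/7

There are 7! = 5040 arrangements.
Treat the three as one block: 5! placements × 3! orders within the block = 120·6 = 720.
Probability = 720/5040 = 1/7.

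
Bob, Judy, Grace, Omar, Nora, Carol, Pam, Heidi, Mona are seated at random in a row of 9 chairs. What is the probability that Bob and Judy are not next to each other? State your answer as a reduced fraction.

7/9

There are 9! = 362880 arrangements.
Arrangements with Bob and Judy adjacent: 2·8! = 80640.
So not adjacent: 362880 − 80640 = 282240, probability 282240/362880 = 7/9.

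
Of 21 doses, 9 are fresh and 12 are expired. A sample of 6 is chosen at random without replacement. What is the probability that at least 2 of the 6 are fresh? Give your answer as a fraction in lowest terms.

There are C(21,6) = 54264 ways to choose the 6.
Count the complement (fewer than 2 fresh): C(9,0)·C(12,6) + C(9,1)·C(12,5) = 924 + 7128 = 8052.
Probability = 1 − 8052/54264 = 46212/54264 = 3851/4522.

3851/4522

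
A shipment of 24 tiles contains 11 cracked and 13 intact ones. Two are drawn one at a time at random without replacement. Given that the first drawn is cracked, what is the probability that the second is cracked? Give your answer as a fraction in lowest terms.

After removing one cracked, 23 remain: 10 cracked and 13 intact.
So the probability the next is cracked is 10/23.

10/23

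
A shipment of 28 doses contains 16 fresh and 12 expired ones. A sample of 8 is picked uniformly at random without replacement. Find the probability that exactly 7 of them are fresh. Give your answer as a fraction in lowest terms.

64/1449

The sample space is all 8-subsets of the 28: C(28,8) = 3108105.
Selections with exactly 7 fresh: choose 7 of the 16 fresh and 1 of the 12 expired, C(16,7)·C(12,1) = 11440·12 = 137280.
Probability = 137280/3108105 = 64/1449.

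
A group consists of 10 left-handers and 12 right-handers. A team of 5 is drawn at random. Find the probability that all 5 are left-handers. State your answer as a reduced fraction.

2/209

There are C(22,5) = 26334 possible selections.
Selections with all left-handers: C(10,5) = 252.
Probability = 252/26334 = 2/209.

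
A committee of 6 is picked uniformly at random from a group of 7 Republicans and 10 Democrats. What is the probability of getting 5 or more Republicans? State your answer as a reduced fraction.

There are C(17,6) = 12376 ways to choose the 6.
Favorable selections (5 or more Republicans): C(7,5)·C(10,1) + C(7,6)·C(10,0) = 210 + 7 = 217.
Probability = 217/12376 = 31/1768.

31/1768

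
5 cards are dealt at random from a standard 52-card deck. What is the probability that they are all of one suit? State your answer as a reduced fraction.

There are C(52,5) = 2598960 possible 5-card hands.
Hands of one suit: 4 suits × C(13,5) = 4·1287 = 5148.
Probability = 5148/2598960 = 33/16660.

33/16660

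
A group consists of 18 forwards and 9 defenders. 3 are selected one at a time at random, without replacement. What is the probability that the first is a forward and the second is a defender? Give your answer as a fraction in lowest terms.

Multiply the conditional probabilities at each draw: 18/27 · 9/26 = 162/702 = 3/13.

3/13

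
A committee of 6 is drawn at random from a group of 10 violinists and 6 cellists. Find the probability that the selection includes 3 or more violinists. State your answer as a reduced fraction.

909/1001

There are C(16,6) = 8008 ways to choose the 6.
Count the complement (fewer than 3 violinists): C(10,0)·C(6,6) + C(10,1)·C(6,5) + C(10,2)·C(6,4) = 1 + 60 + 675 = 736.
Probability = 1 − 736/8008 = 7272/8008 = 909/1001.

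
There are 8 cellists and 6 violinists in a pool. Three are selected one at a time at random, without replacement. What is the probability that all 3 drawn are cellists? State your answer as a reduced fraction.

2/13

Multiply the conditional probabilities at each draw: 8/14 · 7/13 · 6/12 = 336/2184 = 2/13.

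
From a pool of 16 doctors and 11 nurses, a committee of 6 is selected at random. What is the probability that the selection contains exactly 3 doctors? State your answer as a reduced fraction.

280/897

There are C(27,6) = 296010 ways to choose 6 from 27.
Selections with exactly 3 doctors: choose 3 of the 16 doctors and 3 of the 11 nurses, C(16,3)·C(11,3) = 560·165 = 92400.
Probability = 92400/296010 = 280/897.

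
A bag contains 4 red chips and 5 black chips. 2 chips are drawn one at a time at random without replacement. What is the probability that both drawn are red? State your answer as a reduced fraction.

Multiply the conditional probabilities at each draw: 4/9 · 3/8 = 12/72 = 1/6.

1/6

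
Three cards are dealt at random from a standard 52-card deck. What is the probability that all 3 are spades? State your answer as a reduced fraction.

There are C(52,3) = 22100 possible 3-card hands.
Hands that are all spades: C(13,3) = 286.
Probability = 286/22100 = 11/850.

11/850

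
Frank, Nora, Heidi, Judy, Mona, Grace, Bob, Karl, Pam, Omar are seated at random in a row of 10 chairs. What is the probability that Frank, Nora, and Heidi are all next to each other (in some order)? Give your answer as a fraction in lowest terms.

1/15

There are 10! = 3628800 arrangements.
Treat the three as one block: 8! placements × 3! orders within the block = 40320·6 = 241920.
Probability = 241920/3628800 = 1/15.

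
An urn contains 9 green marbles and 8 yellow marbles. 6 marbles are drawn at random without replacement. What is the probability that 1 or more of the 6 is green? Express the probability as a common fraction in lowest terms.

Total selections: C(17,6) = 12376.
The complement is all 6 are yellow: C(8,6) = 28.
Probability = 1 − 28/12376 = 12348/12376 = 441/442.

441/442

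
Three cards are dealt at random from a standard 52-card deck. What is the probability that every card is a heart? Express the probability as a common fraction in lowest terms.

11/850

There are C(52,3) = 22100 possible 3-card hands.
Hands that are all hearts: C(13,3) = 286.
Probability = 286/22100 = 11/850.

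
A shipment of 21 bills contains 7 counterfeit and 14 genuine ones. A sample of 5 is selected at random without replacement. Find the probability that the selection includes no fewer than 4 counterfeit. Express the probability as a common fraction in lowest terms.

There are C(21,5) = 20349 ways to choose the 5.
Favorable selections (no fewer than 4 counterfeit): C(7,4)·C(14,1) + C(7,5)·C(14,0) = 490 + 21 = 511.
Probability = 511/20349 = 73/2907.

73/2907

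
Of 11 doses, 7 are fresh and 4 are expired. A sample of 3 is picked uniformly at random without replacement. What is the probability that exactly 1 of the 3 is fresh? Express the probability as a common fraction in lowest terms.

14/55

Total number of selections: C(11,3) = 165.
Selections with exactly 1 fresh: choose 1 of the 7 fresh and 2 of the 4 expired, C(7,1)·C(4,2) = 7·6 = 42.
Probability = 42/165 = 14/55.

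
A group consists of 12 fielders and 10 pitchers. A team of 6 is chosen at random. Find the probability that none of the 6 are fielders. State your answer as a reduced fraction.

There are C(22,6) = 74613 possible selections.
Selections with no fielders (all pitchers): C(10,6) = 210.
Probability = 210/74613 = 10/3553.

10/3553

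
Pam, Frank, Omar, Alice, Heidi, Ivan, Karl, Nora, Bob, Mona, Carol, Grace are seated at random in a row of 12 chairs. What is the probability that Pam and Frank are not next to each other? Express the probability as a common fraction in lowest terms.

There are 12! = 479001600 arrangements.
Arrangements with Pam and Frank adjacent: 2·11! = 79833600.
So not adjacent: 479001600 − 79833600 = 399168000, probability 399168000/479001600 = 5/6.

5/6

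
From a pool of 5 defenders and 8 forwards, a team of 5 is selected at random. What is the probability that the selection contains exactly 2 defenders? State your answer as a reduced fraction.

There are C(13,5) = 1287 ways to choose 5 from 13.
Selections with exactly 2 defenders: choose 2 of the 5 defenders and 3 of the 8 forwards, C(5,2)·C(8,3) = 10·56 = 560.
Probability = 560/1287.

560/1287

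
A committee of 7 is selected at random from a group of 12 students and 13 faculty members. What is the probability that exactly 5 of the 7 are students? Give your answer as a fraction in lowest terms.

Total number of selections: C(25,7) = 480700.
Selections with exactly 5 students: choose 5 of the 12 students and 2 of the 13 faculty members, C(12,5)·C(13,2) = 792·78 = 61776.
Probability = 61776/480700 = 1404/10925.

1404/10925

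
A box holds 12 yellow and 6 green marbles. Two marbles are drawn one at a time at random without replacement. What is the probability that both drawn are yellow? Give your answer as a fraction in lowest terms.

22/51

Multiply the conditional probabilities at each draw: 12/18 · 11/17 = 132/306 = 22/51.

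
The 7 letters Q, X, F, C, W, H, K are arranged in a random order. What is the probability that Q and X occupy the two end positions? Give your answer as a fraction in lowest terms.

1/21

There are 7! = 5040 arrangements.
Place Q and X at the ends in 2 ways, arrange the remaining 5 in 5! = 120 ways: 2·120 = 240.
Probability = 240/5040 = 1/21.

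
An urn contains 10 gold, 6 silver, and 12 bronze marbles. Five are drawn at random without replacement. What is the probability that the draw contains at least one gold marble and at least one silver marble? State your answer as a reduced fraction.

713/1092

There are C(28,5) = 98280 possible draws.
By inclusion-exclusion on the complements, draws missing all gold or all silver: C(18,5) + C(22,5) − C(12,5) = 8568 + 26334 − 792 = 34110.
So draws with at least one of each: 98280 − 34110 = 64170, probability 64170/98280 = 713/1092.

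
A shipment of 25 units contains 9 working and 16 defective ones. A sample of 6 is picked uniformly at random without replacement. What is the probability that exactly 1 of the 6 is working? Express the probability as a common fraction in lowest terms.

1404/6325

There are C(25,6) = 177100 ways to choose 6 from 25.
Selections with exactly 1 working: choose 1 of the 9 working and 5 of the 16 defective, C(9,1)·C(16,5) = 9·4368 = 39312.
Probability = 39312/177100 = 1404/6325.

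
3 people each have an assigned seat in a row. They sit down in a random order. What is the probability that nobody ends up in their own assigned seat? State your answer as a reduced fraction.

There are 3! = 6 seatings.
By inclusion-exclusion, seatings with no fixed points: C(3,0)·3! − C(3,1)·2! + C(3,2)·1! − C(3,3)·0! = 2.
Probability = 2/6 = 1/3.

1/3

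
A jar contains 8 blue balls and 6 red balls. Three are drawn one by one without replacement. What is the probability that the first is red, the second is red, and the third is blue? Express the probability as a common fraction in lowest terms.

Multiply the conditional probabilities at each draw: 6/14 · 5/13 · 8/12 = 240/2184 = 10/91.

10/91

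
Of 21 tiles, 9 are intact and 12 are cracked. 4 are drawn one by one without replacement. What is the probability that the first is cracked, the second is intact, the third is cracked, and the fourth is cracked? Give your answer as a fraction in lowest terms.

11/133

Multiply the conditional probabilities at each draw: 12/21 · 9/20 · 11/19 · 10/18 = 11880/143640 = 11/133.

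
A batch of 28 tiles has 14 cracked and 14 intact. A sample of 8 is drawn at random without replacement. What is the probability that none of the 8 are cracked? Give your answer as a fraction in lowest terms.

1/1035

There are C(28,8) = 3108105 possible selections.
Selections with no cracked (all intact): C(14,8) = 3003.
Probability = 3003/3108105 = 1/1035.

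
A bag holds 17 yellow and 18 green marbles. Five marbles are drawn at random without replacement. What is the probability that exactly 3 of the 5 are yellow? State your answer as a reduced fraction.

765/2387

There are C(35,5) = 324632 ways to choose 5 from 35.
Selections with exactly 3 yellow: choose 3 of the 17 yellow and 2 of the 18 green, C(17,3)·C(18,2) = 680·153 = 104040.
Probability = 104040/324632 = 765/2387.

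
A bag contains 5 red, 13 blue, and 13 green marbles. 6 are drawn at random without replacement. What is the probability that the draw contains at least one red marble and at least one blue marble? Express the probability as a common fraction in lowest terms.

37631/56637

There are C(31,6) = 736281 possible draws.
By inclusion-exclusion on the complements, draws missing all red or all blue: C(26,6) + C(18,6) − C(13,6) = 230230 + 18564 − 1716 = 247078.
So draws with at least one of each: 736281 − 247078 = 489203, probability 489203/736281 = 37631/56637.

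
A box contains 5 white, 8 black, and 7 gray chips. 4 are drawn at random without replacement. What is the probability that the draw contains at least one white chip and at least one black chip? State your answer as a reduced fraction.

604/969

There are C(20,4) = 4845 possible draws.
By inclusion-exclusion on the complements, draws missing all white or all black: C(15,4) + C(12,4) − C(7,4) = 1365 + 495 − 35 = 1825.
So draws with at least one of each: 4845 − 1825 = 3020, probability 3020/4845 = 604/969.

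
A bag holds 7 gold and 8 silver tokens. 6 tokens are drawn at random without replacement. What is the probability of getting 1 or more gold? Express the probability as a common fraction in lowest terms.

There are C(15,6) = 5005 ways to choose the 6.
The complement is all 6 are silver: C(8,6) = 28.
Probability = 1 − 28/5005 = 4977/5005 = 711/715.

711/715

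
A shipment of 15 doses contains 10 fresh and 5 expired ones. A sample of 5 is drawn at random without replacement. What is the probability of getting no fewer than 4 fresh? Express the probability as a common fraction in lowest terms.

Total selections: C(15,5) = 3003.
Favorable selections (no fewer than 4 fresh): C(10,4)·C(5,1) + C(10,5)·C(5,0) = 1050 + 252 = 1302.
Probability = 1302/3003 = 62/143.

62/143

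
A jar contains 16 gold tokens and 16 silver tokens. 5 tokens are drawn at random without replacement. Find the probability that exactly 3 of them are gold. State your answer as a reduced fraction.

Total number of selections: C(32,5) = 201376.
Selections with exactly 3 gold: choose 3 of the 16 gold and 2 of the 16 silver, C(16,3)·C(16,2) = 560·120 = 67200.
Probability = 67200/201376 = 300/899.

300/899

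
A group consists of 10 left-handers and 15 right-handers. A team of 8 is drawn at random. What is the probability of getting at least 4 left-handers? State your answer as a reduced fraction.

859/2185

Total selections: C(25,8) = 1081575.
Count the complement (fewer than 4 left-handers): C(10,0)·C(15,8) + C(10,1)·C(15,7) + C(10,2)·C(15,6) + C(10,3)·C(15,5) = 6435 + 64350 + 225225 + 360360 = 656370.
Probability = 1 − 656370/1081575 = 425205/1081575 = 859/2185.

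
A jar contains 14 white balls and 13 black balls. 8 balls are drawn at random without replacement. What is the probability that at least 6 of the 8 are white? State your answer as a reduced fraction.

73/575

Total selections: C(27,8) = 2220075.
Favorable selections (at least 6 white): C(14,6)·C(13,2) + C(14,7)·C(13,1) + C(14,8)·C(13,0) = 234234 + 44616 + 3003 = 281853.
Probability = 281853/2220075 = 73/575.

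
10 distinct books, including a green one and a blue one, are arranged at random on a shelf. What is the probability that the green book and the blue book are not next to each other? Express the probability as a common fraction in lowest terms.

4/5

There are 10! = 3628800 arrangements.
Arrangements with the green book and the blue book adjacent: 2·9! = 725760.
So not adjacent: 3628800 − 725760 = 2903040, probability 2903040/3628800 = 4/5.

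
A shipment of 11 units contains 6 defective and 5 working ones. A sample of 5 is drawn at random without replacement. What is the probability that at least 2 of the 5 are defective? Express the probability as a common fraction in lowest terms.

431/462

There are C(11,5) = 462 ways to choose the 5.
Count the complement (fewer than 2 defective): C(6,0)·C(5,5) + C(6,1)·C(5,4) = 1 + 30 = 31.
Probability = 1 − 31/462 = 431/462.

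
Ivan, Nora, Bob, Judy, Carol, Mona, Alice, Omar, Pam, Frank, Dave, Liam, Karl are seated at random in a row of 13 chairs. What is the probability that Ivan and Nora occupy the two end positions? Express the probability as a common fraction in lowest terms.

There are 13! = 6227020800 arrangements.
Place Ivan and Nora at the ends in 2 ways, arrange the remaining 11 in 11! = 39916800 ways: 2·39916800 = 79833600.
Probability = 79833600/6227020800 = 1/78.

1/78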